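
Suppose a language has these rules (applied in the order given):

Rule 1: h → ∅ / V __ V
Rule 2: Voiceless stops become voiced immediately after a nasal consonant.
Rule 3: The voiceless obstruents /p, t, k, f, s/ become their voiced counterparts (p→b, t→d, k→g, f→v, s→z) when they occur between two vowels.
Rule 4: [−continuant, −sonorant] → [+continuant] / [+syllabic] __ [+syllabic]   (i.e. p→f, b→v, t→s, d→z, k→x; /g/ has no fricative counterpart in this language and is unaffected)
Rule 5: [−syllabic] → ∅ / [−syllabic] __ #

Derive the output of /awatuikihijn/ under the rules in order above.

Rule 1 (intervocalic h-deletion): /h/ occurs between vowels /i/ and /i/, so it deletes. /awatuikihijn/ → awatuikiijn.
Rule 2 (post-nasal voicing): no segment meets the environment; /awatuikiijn/ is unchanged.
Rule 3 (intervocalic voicing): /t/ is a voiceless obstruent between vowels /a/ and /u/, so it voices to [d]. /k/ is a voiceless obstruent between vowels /i/ and /i/, so it voices to [g]. /awatuikiijn/ → awaduigiijn.
Rule 4 (intervocalic spirantization): /d/ is a stop between vowels /a/ and /u/, so it spirantizes to the fricative [z]. /awaduigiijn/ → awazuigiijn.
Rule 5 (final cluster simplification): /n/ is the second consonant of a word-final cluster /jn/, so it deletes. /awazuigiijn/ → awazuigiij.

awazuigiij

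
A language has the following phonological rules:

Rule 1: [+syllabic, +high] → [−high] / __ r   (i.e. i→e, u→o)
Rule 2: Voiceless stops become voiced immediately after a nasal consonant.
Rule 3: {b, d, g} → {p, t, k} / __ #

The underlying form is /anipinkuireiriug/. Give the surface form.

Rule 1 (pre-rhotic lowering): /i/ is a high vowel immediately before /r/, so it lowers to [e]. /i/ is a high vowel immediately before /r/, so it lowers to [e]. /anipinkuireiriug/ → anipinkuereeriug.
Rule 2 (post-nasal voicing): /k/ is a voiceless stop immediately after the nasal /n/, so it voices to [g]. /anipinkuereeriug/ → anipinguereeriug.
Rule 3 (final devoicing): /g/ is a voiced stop in word-final position, so it devoices to [k]. /anipinguereeriug/ → anipinguereeriuk.

anipinguereeriuk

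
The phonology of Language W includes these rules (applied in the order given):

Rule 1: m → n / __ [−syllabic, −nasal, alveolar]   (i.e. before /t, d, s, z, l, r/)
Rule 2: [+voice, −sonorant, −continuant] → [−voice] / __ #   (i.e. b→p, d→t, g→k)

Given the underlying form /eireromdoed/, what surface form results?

Rule 1 (nasal place assimilation): /m/ precedes the alveolar consonant /d/, so it assimilates in place to [n]. /eireromdoed/ → eirerondoed.
Rule 2 (final devoicing): /d/ is a voiced stop in word-final position, so it devoices to [t]. /eirerondoed/ → eirerondoet.

eirerondoet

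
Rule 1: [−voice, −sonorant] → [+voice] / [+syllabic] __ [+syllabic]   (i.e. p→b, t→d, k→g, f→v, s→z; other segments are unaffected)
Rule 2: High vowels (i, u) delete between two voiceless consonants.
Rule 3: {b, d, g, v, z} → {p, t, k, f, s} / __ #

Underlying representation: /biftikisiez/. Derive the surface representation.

Rule 1 (intervocalic voicing): /k/ is a voiceless obstruent between vowels /i/ and /i/, so it voices to [g]. /s/ is a voiceless obstruent between vowels /i/ and /i/, so it voices to [z]. /biftikisiez/ → biftigiziez.
Rule 2 (high vowel syncope): no segment meets the environment; /biftigiziez/ is unchanged.
Rule 3 (final devoicing): /z/ is a voiced obstruent in word-final position, so it devoices to [s]. /biftigiziez/ → biftigizies.

biftigizies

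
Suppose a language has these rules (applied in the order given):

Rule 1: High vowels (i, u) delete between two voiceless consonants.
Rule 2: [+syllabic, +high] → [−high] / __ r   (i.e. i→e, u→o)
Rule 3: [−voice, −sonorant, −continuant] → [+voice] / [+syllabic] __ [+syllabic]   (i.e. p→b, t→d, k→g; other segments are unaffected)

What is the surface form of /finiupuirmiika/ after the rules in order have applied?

finiubuermiiga

Rule 1 (high vowel syncope): no segment meets the environment; /finiupuirmiika/ is unchanged.
Rule 2 (pre-rhotic lowering): /i/ is a high vowel immediately before /r/, so it lowers to [e]. /finiupuirmiika/ → finiupuermiika.
Rule 3 (intervocalic voicing): /p/ is a voiceless stop between vowels /u/ and /u/, so it voices to [b]. /k/ is a voiceless stop between vowels /i/ and /a/, so it voices to [g]. /finiupuermiika/ → finiubuermiiga.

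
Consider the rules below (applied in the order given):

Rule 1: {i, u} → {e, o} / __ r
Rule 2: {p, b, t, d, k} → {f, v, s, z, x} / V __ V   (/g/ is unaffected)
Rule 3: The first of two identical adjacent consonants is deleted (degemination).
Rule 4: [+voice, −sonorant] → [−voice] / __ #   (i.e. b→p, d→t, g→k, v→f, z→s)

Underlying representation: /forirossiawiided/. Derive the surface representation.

Rule 1 (pre-rhotic lowering): /i/ is a high vowel immediately before /r/, so it lowers to [e]. /forirossiawiided/ → forerossiawiided.
Rule 2 (intervocalic spirantization): /d/ is a stop between vowels /i/ and /e/, so it spirantizes to the fricative [z]. /forerossiawiided/ → forerossiawiized.
Rule 3 (degemination): /ss/ is a geminate; the first /s/ deletes. /forerossiawiized/ → forerosiawiized.
Rule 4 (final devoicing): /d/ is a voiced obstruent in word-final position, so it devoices to [t]. /forerosiawiized/ → forerosiawiizet.

forerosiawiizet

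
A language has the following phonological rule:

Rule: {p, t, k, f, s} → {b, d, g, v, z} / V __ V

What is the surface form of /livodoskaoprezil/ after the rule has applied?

No segment of /livodoskaoprezil/ meets the structural description of the rule, so the form surfaces unchanged.

livodoskaoprezil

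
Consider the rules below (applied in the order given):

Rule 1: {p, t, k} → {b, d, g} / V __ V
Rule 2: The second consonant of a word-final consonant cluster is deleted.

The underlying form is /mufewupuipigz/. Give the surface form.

Rule 1 (intervocalic voicing): /p/ is a voiceless stop between vowels /u/ and /u/, so it voices to [b]. /p/ is a voiceless stop between vowels /i/ and /i/, so it voices to [b]. /mufewupuipigz/ → mufewubuibigz.
Rule 2 (final cluster simplification): /z/ is the second consonant of a word-final cluster /gz/, so it deletes. /mufewubuibigz/ → mufewubuibig.

mufewubuibig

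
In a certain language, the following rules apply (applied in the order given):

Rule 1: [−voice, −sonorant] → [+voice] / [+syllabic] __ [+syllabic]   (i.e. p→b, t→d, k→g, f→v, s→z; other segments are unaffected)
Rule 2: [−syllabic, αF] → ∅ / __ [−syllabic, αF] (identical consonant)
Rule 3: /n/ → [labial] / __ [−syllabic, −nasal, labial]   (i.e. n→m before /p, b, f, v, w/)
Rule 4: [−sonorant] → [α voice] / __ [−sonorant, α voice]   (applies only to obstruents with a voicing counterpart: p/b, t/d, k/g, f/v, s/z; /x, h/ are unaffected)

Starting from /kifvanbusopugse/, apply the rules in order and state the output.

kivvambuzobukse

Rule 1 (intervocalic voicing): /s/ is a voiceless obstruent between vowels /u/ and /o/, so it voices to [z]. /p/ is a voiceless obstruent between vowels /o/ and /u/, so it voices to [b]. /kifvanbusopugse/ → kifvanbuzobugse.
Rule 2 (degemination): no segment meets the environment; /kifvanbuzobugse/ is unchanged.
Rule 3 (nasal place assimilation): /n/ precedes the labial consonant /b/, so it assimilates in place to [m]. /kifvanbuzobugse/ → kifvambuzobugse.
Rule 4 (regressive voicing assimilation): /f/ precedes the voiced obstruent /v/, so it voices to [v] by assimilation. /g/ precedes the voiceless obstruent /s/, so it devoices to [k] by assimilation. /kifvambuzobugse/ → kivvambuzobukse.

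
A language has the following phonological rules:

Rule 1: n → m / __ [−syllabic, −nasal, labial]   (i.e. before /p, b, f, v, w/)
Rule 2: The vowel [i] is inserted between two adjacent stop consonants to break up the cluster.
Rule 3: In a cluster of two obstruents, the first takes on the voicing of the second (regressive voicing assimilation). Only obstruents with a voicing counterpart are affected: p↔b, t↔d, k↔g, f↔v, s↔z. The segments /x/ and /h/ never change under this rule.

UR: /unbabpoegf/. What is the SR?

Rule 1 (nasal place assimilation): /n/ precedes the labial consonant /b/, so it assimilates in place to [m]. /unbabpoegf/ → umbabpoegf.
Rule 2 (stop-cluster i-epenthesis): /b/ and /p/ form a stop–stop cluster, so [i] is inserted between them. /umbabpoegf/ → umbabipoegf.
Rule 3 (regressive voicing assimilation): /g/ precedes the voiceless obstruent /f/, so it devoices to [k] by assimilation. /umbabipoegf/ → umbabipoekf.

umbabipoekf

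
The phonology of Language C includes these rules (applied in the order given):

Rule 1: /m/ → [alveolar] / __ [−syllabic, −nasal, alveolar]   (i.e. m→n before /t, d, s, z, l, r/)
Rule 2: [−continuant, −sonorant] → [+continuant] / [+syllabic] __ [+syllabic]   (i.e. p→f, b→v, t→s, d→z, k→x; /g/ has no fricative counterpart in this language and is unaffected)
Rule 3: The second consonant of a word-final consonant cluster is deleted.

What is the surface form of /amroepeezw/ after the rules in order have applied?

Rule 1 (nasal place assimilation): /m/ precedes the alveolar consonant /r/, so it assimilates in place to [n]. /amroepeezw/ → anroepeezw.
Rule 2 (intervocalic spirantization): /p/ is a stop between vowels /e/ and /e/, so it spirantizes to the fricative [f]. /anroepeezw/ → anroefeezw.
Rule 3 (final cluster simplification): /w/ is the second consonant of a word-final cluster /zw/, so it deletes. /anroefeezw/ → anroefeez.

anroefeez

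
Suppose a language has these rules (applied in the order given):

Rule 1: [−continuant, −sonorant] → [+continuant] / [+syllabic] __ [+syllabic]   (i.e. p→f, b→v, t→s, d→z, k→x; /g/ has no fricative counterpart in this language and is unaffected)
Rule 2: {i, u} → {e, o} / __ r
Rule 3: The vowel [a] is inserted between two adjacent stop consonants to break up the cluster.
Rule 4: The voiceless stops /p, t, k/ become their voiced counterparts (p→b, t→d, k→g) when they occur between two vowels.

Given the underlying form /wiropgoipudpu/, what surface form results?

werobagoifudabu

Rule 1 (intervocalic spirantization): /p/ is a stop between vowels /i/ and /u/, so it spirantizes to the fricative [f]. /wiropgoipudpu/ → wiropgoifudpu.
Rule 2 (pre-rhotic lowering): /i/ is a high vowel immediately before /r/, so it lowers to [e]. /wiropgoifudpu/ → weropgoifudpu.
Rule 3 (stop-cluster a-epenthesis): /p/ and /g/ form a stop–stop cluster, so [a] is inserted between them. /d/ and /p/ form a stop–stop cluster, so [a] is inserted between them. /weropgoifudpu/ → weropagoifudapu.
Rule 4 (intervocalic voicing): /p/ is a voiceless stop between vowels /o/ and /a/, so it voices to [b]. /p/ is a voiceless stop between vowels /a/ and /u/, so it voices to [b]. /weropagoifudapu/ → werobagoifudabu.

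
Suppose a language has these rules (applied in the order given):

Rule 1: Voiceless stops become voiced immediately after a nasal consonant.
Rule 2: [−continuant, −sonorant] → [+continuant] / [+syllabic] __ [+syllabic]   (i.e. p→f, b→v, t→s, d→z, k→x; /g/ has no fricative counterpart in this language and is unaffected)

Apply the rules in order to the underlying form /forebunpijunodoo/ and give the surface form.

Rule 1 (post-nasal voicing): /p/ is a voiceless stop immediately after the nasal /n/, so it voices to [b]. /forebunpijunodoo/ → forebunbijunodoo.
Rule 2 (intervocalic spirantization): /b/ is a stop between vowels /e/ and /u/, so it spirantizes to the fricative [v]. /d/ is a stop between vowels /o/ and /o/, so it spirantizes to the fricative [z]. /forebunbijunodoo/ → forevunbijunozoo.

forevunbijunozoo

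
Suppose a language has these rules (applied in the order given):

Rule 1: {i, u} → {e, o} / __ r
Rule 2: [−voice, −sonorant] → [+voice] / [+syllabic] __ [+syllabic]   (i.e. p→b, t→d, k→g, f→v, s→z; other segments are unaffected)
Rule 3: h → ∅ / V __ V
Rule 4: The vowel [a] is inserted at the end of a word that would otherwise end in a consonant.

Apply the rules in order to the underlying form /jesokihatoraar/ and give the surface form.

Rule 1 (pre-rhotic lowering): no segment meets the environment; /jesokihatoraar/ is unchanged.
Rule 2 (intervocalic voicing): /s/ is a voiceless obstruent between vowels /e/ and /o/, so it voices to [z]. /k/ is a voiceless obstruent between vowels /o/ and /i/, so it voices to [g]. /t/ is a voiceless obstruent between vowels /a/ and /o/, so it voices to [d]. /jesokihatoraar/ → jezogihadoraar.
Rule 3 (intervocalic h-deletion): /h/ occurs between vowels /i/ and /a/, so it deletes. /jezogihadoraar/ → jezogiadoraar.
Rule 4 (final a-epenthesis): the form ends in the consonant /r/, so [a] is inserted word-finally. /jezogiadoraar/ → jezogiadoraara.

jezogiadoraara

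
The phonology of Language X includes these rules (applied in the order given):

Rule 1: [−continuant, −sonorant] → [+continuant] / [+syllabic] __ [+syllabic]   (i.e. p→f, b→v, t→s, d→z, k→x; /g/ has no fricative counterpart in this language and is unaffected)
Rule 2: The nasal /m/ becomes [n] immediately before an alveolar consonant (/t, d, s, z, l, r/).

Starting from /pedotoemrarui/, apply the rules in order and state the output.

pezosoenrarui

Rule 1 (intervocalic spirantization): /d/ is a stop between vowels /e/ and /o/, so it spirantizes to the fricative [z]. /t/ is a stop between vowels /o/ and /o/, so it spirantizes to the fricative [s]. /pedotoemrarui/ → pezosoemrarui.
Rule 2 (nasal place assimilation): /m/ precedes the alveolar consonant /r/, so it assimilates in place to [n]. /pezosoemrarui/ → pezosoenrarui.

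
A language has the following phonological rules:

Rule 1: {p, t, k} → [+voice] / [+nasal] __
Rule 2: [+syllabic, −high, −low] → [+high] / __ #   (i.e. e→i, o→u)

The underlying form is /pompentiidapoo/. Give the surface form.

Rule 1 (post-nasal voicing): /p/ is a voiceless stop immediately after the nasal /m/, so it voices to [b]. /t/ is a voiceless stop immediately after the nasal /n/, so it voices to [d]. /pompentiidapoo/ → pombendiidapoo.
Rule 2 (final vowel raising): /o/ is a mid vowel in word-final position, so it raises to [u]. /pombendiidapoo/ → pombendiidapou.

pombendiidapou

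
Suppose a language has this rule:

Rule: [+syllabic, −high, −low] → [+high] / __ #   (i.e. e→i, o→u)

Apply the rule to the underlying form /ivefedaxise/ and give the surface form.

Scanning /ivefedaxise/: /e/ at position 3 is not in the conditioning environment; /e/ at position 5 is not in the conditioning environment; /e/ is a mid vowel in word-final position, so it raises to [i].
Result: [ivefedaxisi].

ivefedaxisi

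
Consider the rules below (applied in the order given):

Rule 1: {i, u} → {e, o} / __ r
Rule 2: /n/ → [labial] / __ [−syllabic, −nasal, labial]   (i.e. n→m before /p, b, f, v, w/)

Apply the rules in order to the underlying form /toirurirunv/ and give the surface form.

toerorerumv

Rule 1 (pre-rhotic lowering): /i/ is a high vowel immediately before /r/, so it lowers to [e]. /u/ is a high vowel immediately before /r/, so it lowers to [o]. /i/ is a high vowel immediately before /r/, so it lowers to [e]. /toirurirunv/ → toerorerunv.
Rule 2 (nasal place assimilation): /n/ precedes the labial consonant /v/, so it assimilates in place to [m]. /toerorerunv/ → toerorerumv.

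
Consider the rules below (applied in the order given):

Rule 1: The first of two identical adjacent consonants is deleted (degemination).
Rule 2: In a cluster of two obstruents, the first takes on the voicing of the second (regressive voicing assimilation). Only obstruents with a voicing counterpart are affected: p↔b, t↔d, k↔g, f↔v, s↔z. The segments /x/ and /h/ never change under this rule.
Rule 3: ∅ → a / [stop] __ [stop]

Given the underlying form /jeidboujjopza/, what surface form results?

Rule 1 (degemination): /jj/ is a geminate; the first /j/ deletes. /jeidboujjopza/ → jeidboujopza.
Rule 2 (regressive voicing assimilation): /p/ precedes the voiced obstruent /z/, so it voices to [b] by assimilation. /jeidboujopza/ → jeidboujobza.
Rule 3 (stop-cluster a-epenthesis): /d/ and /b/ form a stop–stop cluster, so [a] is inserted between them. /jeidboujobza/ → jeidaboujobza.

jeidaboujobza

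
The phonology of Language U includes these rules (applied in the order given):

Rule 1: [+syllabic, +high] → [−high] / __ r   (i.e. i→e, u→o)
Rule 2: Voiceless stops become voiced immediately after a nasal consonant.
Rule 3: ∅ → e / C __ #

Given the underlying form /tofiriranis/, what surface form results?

tofereranise

Rule 1 (pre-rhotic lowering): /i/ is a high vowel immediately before /r/, so it lowers to [e]. /i/ is a high vowel immediately before /r/, so it lowers to [e]. /tofiriranis/ → tofereranis.
Rule 2 (post-nasal voicing): no segment meets the environment; /tofereranis/ is unchanged.
Rule 3 (final e-epenthesis): the form ends in the consonant /s/, so [e] is inserted word-finally. /tofereranis/ → tofereranise.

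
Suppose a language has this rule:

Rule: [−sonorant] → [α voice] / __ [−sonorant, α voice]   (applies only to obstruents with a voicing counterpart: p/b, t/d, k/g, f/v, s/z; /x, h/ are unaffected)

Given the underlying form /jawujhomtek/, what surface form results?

No segment of /jawujhomtek/ meets the structural description of the rule, so the form surfaces unchanged.

jawujhomtek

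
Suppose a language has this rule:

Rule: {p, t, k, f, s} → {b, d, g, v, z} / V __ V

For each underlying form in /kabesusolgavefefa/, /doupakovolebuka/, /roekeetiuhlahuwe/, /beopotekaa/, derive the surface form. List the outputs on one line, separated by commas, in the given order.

kabezuzolgaveveva, doubagovolebuga, roegeediuhlahuwe, beobodegaa

/kabesusolgavefefa/: /s/ is a voiceless obstruent between vowels /e/ and /u/, so it voices to [z]. /s/ is a voiceless obstruent between vowels /u/ and /o/, so it voices to [z]. /f/ is a voiceless obstruent between vowels /e/ and /e/, so it voices to [v]. /f/ is a voiceless obstruent between vowels /e/ and /a/, so it voices to [v]. → [kabezuzolgaveveva].
/doupakovolebuka/: /p/ is a voiceless obstruent between vowels /u/ and /a/, so it voices to [b]. /k/ is a voiceless obstruent between vowels /a/ and /o/, so it voices to [g]. /k/ is a voiceless obstruent between vowels /u/ and /a/, so it voices to [g]. → [doubagovolebuga].
/roekeetiuhlahuwe/: /k/ is a voiceless obstruent between vowels /e/ and /e/, so it voices to [g]. /t/ is a voiceless obstruent between vowels /e/ and /i/, so it voices to [d]. → [roegeediuhlahuwe].
/beopotekaa/: /p/ is a voiceless obstruent between vowels /o/ and /o/, so it voices to [b]. /t/ is a voiceless obstruent between vowels /o/ and /e/, so it voices to [d]. /k/ is a voiceless obstruent between vowels /e/ and /a/, so it voices to [g]. → [beobodegaa].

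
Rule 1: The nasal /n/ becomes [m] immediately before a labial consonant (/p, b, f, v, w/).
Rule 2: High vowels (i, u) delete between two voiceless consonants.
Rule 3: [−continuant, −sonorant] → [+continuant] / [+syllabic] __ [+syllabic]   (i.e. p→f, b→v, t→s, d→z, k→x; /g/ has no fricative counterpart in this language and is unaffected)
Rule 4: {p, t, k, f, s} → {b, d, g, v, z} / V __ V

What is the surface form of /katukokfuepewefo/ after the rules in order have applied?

katkokfuevewevo

Rule 1 (nasal place assimilation): no segment meets the environment; /katukokfuepewefo/ is unchanged.
Rule 2 (high vowel syncope): /u/ is a high vowel flanked by voiceless consonants /t/ and /k/, so it deletes. /katukokfuepewefo/ → katkokfuepewefo.
Rule 3 (intervocalic spirantization): /p/ is a stop between vowels /e/ and /e/, so it spirantizes to the fricative [f]. /katkokfuepewefo/ → katkokfuefewefo.
Rule 4 (intervocalic voicing): /f/ is a voiceless obstruent between vowels /e/ and /e/, so it voices to [v]. /f/ is a voiceless obstruent between vowels /e/ and /o/, so it voices to [v]. /katkokfuefewefo/ → katkokfuevewevo.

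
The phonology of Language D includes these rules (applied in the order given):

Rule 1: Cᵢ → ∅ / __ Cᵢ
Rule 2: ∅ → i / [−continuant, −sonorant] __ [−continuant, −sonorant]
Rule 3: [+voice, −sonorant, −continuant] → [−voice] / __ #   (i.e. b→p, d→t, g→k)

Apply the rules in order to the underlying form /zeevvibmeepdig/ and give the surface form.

zeevibmeepidik

Rule 1 (degemination): /vv/ is a geminate; the first /v/ deletes. /zeevvibmeepdig/ → zeevibmeepdig.
Rule 2 (stop-cluster i-epenthesis): /p/ and /d/ form a stop–stop cluster, so [i] is inserted between them. /zeevibmeepdig/ → zeevibmeepidig.
Rule 3 (final devoicing): /g/ is a voiced stop in word-final position, so it devoices to [k]. /zeevibmeepidig/ → zeevibmeepidik.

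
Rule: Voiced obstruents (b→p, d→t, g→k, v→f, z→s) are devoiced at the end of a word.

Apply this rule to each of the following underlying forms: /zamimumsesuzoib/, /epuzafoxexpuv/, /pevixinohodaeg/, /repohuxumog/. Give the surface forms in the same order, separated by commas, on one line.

zamimumsesuzoip, epuzafoxexpuf, pevixinohodaek, repohuxumok

/zamimumsesuzoib/: /b/ is a voiced obstruent in word-final position, so it devoices to [p]. → [zamimumsesuzoip].
/epuzafoxexpuv/: /v/ is a voiced obstruent in word-final position, so it devoices to [f]. → [epuzafoxexpuf].
/pevixinohodaeg/: /g/ is a voiced obstruent in word-final position, so it devoices to [k]. → [pevixinohodaek].
/repohuxumog/: /g/ is a voiced obstruent in word-final position, so it devoices to [k]. → [repohuxumok].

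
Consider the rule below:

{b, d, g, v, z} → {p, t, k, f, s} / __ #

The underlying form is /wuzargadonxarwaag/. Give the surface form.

wuzargadonxarwaak

Scanning /wuzargadonxarwaag/: /z/ at position 3 is not in the conditioning environment; /g/ at position 6 is not in the conditioning environment; /d/ at position 8 is not in the conditioning environment; /g/ is a voiced obstruent in word-final position, so it devoices to [k].
Result: [wuzargadonxarwaak].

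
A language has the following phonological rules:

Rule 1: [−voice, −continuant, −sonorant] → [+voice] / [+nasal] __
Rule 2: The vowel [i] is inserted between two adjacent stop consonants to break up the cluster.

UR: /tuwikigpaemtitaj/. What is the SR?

Rule 1 (post-nasal voicing): /t/ is a voiceless stop immediately after the nasal /m/, so it voices to [d]. /tuwikigpaemtitaj/ → tuwikigpaemditaj.
Rule 2 (stop-cluster i-epenthesis): /g/ and /p/ form a stop–stop cluster, so [i] is inserted between them. /tuwikigpaemditaj/ → tuwikigipaemditaj.

tuwikigipaemditaj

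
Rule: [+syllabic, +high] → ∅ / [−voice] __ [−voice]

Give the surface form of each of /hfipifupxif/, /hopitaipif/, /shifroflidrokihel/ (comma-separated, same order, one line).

hfpfpxf, hoptaipf, shfroflidrokhel

/hfipifupxif/: /i/ is a high vowel flanked by voiceless consonants /f/ and /p/, so it deletes. /i/ is a high vowel flanked by voiceless consonants /p/ and /f/, so it deletes. /u/ is a high vowel flanked by voiceless consonants /f/ and /p/, so it deletes. /i/ is a high vowel flanked by voiceless consonants /x/ and /f/, so it deletes. → [hfpfpxf].
/hopitaipif/: /i/ is a high vowel flanked by voiceless consonants /p/ and /t/, so it deletes. /i/ is a high vowel flanked by voiceless consonants /p/ and /f/, so it deletes. → [hoptaipf].
/shifroflidrokihel/: /i/ is a high vowel flanked by voiceless consonants /h/ and /f/, so it deletes. /i/ is a high vowel flanked by voiceless consonants /k/ and /h/, so it deletes. → [shfroflidrokhel].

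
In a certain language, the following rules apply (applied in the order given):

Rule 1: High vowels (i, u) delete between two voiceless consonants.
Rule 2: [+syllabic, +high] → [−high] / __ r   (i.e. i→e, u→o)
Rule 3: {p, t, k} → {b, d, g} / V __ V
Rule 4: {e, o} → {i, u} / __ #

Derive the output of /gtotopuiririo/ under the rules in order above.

Rule 1 (high vowel syncope): no segment meets the environment; /gtotopuiririo/ is unchanged.
Rule 2 (pre-rhotic lowering): /i/ is a high vowel immediately before /r/, so it lowers to [e]. /i/ is a high vowel immediately before /r/, so it lowers to [e]. /gtotopuiririo/ → gtotopuererio.
Rule 3 (intervocalic voicing): /t/ is a voiceless stop between vowels /o/ and /o/, so it voices to [d]. /p/ is a voiceless stop between vowels /o/ and /u/, so it voices to [b]. /gtotopuererio/ → gtodobuererio.
Rule 4 (final vowel raising): /o/ is a mid vowel in word-final position, so it raises to [u]. /gtodobuererio/ → gtodobuereriu.

gtodobuereriu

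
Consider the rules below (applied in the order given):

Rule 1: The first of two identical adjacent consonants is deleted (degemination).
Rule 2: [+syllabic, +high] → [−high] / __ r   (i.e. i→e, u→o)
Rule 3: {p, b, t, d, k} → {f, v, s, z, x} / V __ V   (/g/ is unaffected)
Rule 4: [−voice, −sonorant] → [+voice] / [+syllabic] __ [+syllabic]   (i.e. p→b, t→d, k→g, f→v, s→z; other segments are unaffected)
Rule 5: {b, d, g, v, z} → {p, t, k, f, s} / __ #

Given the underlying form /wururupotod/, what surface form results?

wororuvozot

Rule 1 (degemination): no segment meets the environment; /wururupotod/ is unchanged.
Rule 2 (pre-rhotic lowering): /u/ is a high vowel immediately before /r/, so it lowers to [o]. /u/ is a high vowel immediately before /r/, so it lowers to [o]. /wururupotod/ → wororupotod.
Rule 3 (intervocalic spirantization): /p/ is a stop between vowels /u/ and /o/, so it spirantizes to the fricative [f]. /t/ is a stop between vowels /o/ and /o/, so it spirantizes to the fricative [s]. /wororupotod/ → wororufosod.
Rule 4 (intervocalic voicing): /f/ is a voiceless obstruent between vowels /u/ and /o/, so it voices to [v]. /s/ is a voiceless obstruent between vowels /o/ and /o/, so it voices to [z]. /wororufosod/ → wororuvozod.
Rule 5 (final devoicing): /d/ is a voiced obstruent in word-final position, so it devoices to [t]. /wororuvozod/ → wororuvozot.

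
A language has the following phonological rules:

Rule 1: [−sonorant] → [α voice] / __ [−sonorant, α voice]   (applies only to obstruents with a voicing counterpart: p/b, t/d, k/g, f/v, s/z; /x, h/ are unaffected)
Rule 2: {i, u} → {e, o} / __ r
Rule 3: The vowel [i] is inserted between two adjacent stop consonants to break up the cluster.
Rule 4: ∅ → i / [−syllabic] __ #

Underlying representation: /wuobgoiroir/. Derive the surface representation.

Rule 1 (regressive voicing assimilation): no segment meets the environment; /wuobgoiroir/ is unchanged.
Rule 2 (pre-rhotic lowering): /i/ is a high vowel immediately before /r/, so it lowers to [e]. /i/ is a high vowel immediately before /r/, so it lowers to [e]. /wuobgoiroir/ → wuobgoeroer.
Rule 3 (stop-cluster i-epenthesis): /b/ and /g/ form a stop–stop cluster, so [i] is inserted between them. /wuobgoeroer/ → wuobigoeroer.
Rule 4 (final i-epenthesis): the form ends in the consonant /r/, so [i] is inserted word-finally. /wuobigoeroer/ → wuobigoeroeri.

wuobigoeroeri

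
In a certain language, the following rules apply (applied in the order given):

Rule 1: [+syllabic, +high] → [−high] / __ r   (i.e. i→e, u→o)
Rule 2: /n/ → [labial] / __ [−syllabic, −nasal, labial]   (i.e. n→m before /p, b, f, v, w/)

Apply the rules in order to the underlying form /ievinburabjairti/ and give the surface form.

ievimborabjaerti

Rule 1 (pre-rhotic lowering): /u/ is a high vowel immediately before /r/, so it lowers to [o]. /i/ is a high vowel immediately before /r/, so it lowers to [e]. /ievinburabjairti/ → ievinborabjaerti.
Rule 2 (nasal place assimilation): /n/ precedes the labial consonant /b/, so it assimilates in place to [m]. /ievinborabjaerti/ → ievimborabjaerti.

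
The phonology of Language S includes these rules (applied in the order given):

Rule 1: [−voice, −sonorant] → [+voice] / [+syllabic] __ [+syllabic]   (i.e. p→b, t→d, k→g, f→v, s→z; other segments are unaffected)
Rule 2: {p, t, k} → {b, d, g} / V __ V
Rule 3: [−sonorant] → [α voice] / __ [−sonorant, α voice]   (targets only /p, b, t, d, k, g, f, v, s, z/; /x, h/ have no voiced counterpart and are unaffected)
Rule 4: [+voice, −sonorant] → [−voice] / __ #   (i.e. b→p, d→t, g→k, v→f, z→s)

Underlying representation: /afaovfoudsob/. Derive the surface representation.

Rule 1 (intervocalic voicing): /f/ is a voiceless obstruent between vowels /a/ and /a/, so it voices to [v]. /afaovfoudsob/ → avaovfoudsob.
Rule 2 (intervocalic voicing): no segment meets the environment; /avaovfoudsob/ is unchanged.
Rule 3 (regressive voicing assimilation): /v/ precedes the voiceless obstruent /f/, so it devoices to [f] by assimilation. /d/ precedes the voiceless obstruent /s/, so it devoices to [t] by assimilation. /avaovfoudsob/ → avaoffoutsob.
Rule 4 (final devoicing): /b/ is a voiced obstruent in word-final position, so it devoices to [p]. /avaoffoutsob/ → avaoffoutsop.

avaoffoutsop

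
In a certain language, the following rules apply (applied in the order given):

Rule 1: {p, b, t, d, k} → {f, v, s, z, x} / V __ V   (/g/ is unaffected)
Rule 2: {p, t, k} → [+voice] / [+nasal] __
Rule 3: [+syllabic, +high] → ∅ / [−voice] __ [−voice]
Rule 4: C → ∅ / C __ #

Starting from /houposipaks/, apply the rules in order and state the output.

Rule 1 (intervocalic spirantization): /p/ is a stop between vowels /u/ and /o/, so it spirantizes to the fricative [f]. /p/ is a stop between vowels /i/ and /a/, so it spirantizes to the fricative [f]. /houposipaks/ → houfosifaks.
Rule 2 (post-nasal voicing): no segment meets the environment; /houfosifaks/ is unchanged.
Rule 3 (high vowel syncope): /i/ is a high vowel flanked by voiceless consonants /s/ and /f/, so it deletes. /houfosifaks/ → houfosfaks.
Rule 4 (final cluster simplification): /s/ is the second consonant of a word-final cluster /ks/, so it deletes. /houfosfaks/ → houfosfak.

houfosfak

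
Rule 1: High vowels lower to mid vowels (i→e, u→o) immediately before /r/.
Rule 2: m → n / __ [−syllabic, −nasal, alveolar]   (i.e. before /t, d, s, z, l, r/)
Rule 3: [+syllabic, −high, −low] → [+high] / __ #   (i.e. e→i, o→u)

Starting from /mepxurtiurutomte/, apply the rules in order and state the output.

mepxortiorutonti

Rule 1 (pre-rhotic lowering): /u/ is a high vowel immediately before /r/, so it lowers to [o]. /u/ is a high vowel immediately before /r/, so it lowers to [o]. /mepxurtiurutomte/ → mepxortiorutomte.
Rule 2 (nasal place assimilation): /m/ precedes the alveolar consonant /t/, so it assimilates in place to [n]. /mepxortiorutomte/ → mepxortiorutonte.
Rule 3 (final vowel raising): /e/ is a mid vowel in word-final position, so it raises to [i]. /mepxortiorutonte/ → mepxortiorutonti.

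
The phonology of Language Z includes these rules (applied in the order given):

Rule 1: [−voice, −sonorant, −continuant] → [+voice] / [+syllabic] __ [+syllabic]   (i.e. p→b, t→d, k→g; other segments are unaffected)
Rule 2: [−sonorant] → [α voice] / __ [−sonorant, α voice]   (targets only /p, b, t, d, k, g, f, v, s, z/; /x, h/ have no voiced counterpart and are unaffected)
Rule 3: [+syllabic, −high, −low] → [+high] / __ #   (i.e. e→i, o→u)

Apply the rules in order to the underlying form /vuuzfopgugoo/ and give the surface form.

Rule 1 (intervocalic voicing): no segment meets the environment; /vuuzfopgugoo/ is unchanged.
Rule 2 (regressive voicing assimilation): /z/ precedes the voiceless obstruent /f/, so it devoices to [s] by assimilation. /p/ precedes the voiced obstruent /g/, so it voices to [b] by assimilation. /vuuzfopgugoo/ → vuusfobgugoo.
Rule 3 (final vowel raising): /o/ is a mid vowel in word-final position, so it raises to [u]. /vuusfobgugoo/ → vuusfobgugou.

vuusfobgugou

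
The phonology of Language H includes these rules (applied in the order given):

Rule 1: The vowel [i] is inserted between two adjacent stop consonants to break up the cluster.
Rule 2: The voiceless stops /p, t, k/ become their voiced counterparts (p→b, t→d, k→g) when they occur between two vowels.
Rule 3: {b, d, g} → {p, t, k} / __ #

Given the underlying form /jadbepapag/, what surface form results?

jadibebabak

Rule 1 (stop-cluster i-epenthesis): /d/ and /b/ form a stop–stop cluster, so [i] is inserted between them. /jadbepapag/ → jadibepapag.
Rule 2 (intervocalic voicing): /p/ is a voiceless stop between vowels /e/ and /a/, so it voices to [b]. /p/ is a voiceless stop between vowels /a/ and /a/, so it voices to [b]. /jadibepapag/ → jadibebabag.
Rule 3 (final devoicing): /g/ is a voiced stop in word-final position, so it devoices to [k]. /jadibebabag/ → jadibebabak.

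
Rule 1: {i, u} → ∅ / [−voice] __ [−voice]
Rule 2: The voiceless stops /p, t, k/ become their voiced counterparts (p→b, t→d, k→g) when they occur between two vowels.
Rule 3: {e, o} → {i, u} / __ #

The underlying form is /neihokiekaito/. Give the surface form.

Rule 1 (high vowel syncope): no segment meets the environment; /neihokiekaito/ is unchanged.
Rule 2 (intervocalic voicing): /k/ is a voiceless stop between vowels /o/ and /i/, so it voices to [g]. /k/ is a voiceless stop between vowels /e/ and /a/, so it voices to [g]. /t/ is a voiceless stop between vowels /i/ and /o/, so it voices to [d]. /neihokiekaito/ → neihogiegaido.
Rule 3 (final vowel raising): /o/ is a mid vowel in word-final position, so it raises to [u]. /neihogiegaido/ → neihogiegaidu.

neihogiegaidu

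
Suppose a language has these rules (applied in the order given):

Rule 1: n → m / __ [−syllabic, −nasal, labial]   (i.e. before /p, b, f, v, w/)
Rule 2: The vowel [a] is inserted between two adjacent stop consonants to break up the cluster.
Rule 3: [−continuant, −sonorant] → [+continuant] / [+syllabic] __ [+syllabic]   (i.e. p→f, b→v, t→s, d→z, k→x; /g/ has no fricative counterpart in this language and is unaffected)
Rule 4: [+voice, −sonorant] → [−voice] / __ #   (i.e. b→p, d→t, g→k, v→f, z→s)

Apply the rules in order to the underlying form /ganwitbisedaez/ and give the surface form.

Rule 1 (nasal place assimilation): /n/ precedes the labial consonant /w/, so it assimilates in place to [m]. /ganwitbisedaez/ → gamwitbisedaez.
Rule 2 (stop-cluster a-epenthesis): /t/ and /b/ form a stop–stop cluster, so [a] is inserted between them. /gamwitbisedaez/ → gamwitabisedaez.
Rule 3 (intervocalic spirantization): /t/ is a stop between vowels /i/ and /a/, so it spirantizes to the fricative [s]. /b/ is a stop between vowels /a/ and /i/, so it spirantizes to the fricative [v]. /d/ is a stop between vowels /e/ and /a/, so it spirantizes to the fricative [z]. /gamwitabisedaez/ → gamwisavisezaez.
Rule 4 (final devoicing): /z/ is a voiced obstruent in word-final position, so it devoices to [s]. /gamwisavisezaez/ → gamwisavisezaes.

gamwisavisezaes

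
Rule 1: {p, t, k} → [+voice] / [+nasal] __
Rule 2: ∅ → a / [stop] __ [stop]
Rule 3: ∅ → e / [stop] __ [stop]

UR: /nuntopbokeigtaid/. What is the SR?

nundopabokeigataid

Rule 1 (post-nasal voicing): /t/ is a voiceless stop immediately after the nasal /n/, so it voices to [d]. /nuntopbokeigtaid/ → nundopbokeigtaid.
Rule 2 (stop-cluster a-epenthesis): /p/ and /b/ form a stop–stop cluster, so [a] is inserted between them. /g/ and /t/ form a stop–stop cluster, so [a] is inserted between them. /nundopbokeigtaid/ → nundopabokeigataid.
Rule 3 (stop-cluster e-epenthesis): no segment meets the environment; /nundopabokeigataid/ is unchanged.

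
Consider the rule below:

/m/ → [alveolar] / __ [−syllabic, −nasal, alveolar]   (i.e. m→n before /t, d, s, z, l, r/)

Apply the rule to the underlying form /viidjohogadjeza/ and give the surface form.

No segment of /viidjohogadjeza/ meets the structural description of the rule, so the form surfaces unchanged.

viidjohogadjeza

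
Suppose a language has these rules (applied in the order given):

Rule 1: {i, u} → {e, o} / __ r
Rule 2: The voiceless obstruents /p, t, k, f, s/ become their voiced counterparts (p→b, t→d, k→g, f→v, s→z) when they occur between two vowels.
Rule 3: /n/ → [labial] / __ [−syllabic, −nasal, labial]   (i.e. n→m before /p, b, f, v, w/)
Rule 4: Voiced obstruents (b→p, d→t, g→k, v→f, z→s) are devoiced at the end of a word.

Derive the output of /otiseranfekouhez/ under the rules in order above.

Rule 1 (pre-rhotic lowering): no segment meets the environment; /otiseranfekouhez/ is unchanged.
Rule 2 (intervocalic voicing): /t/ is a voiceless obstruent between vowels /o/ and /i/, so it voices to [d]. /s/ is a voiceless obstruent between vowels /i/ and /e/, so it voices to [z]. /k/ is a voiceless obstruent between vowels /e/ and /o/, so it voices to [g]. /otiseranfekouhez/ → odizeranfegouhez.
Rule 3 (nasal place assimilation): /n/ precedes the labial consonant /f/, so it assimilates in place to [m]. /odizeranfegouhez/ → odizeramfegouhez.
Rule 4 (final devoicing): /z/ is a voiced obstruent in word-final position, so it devoices to [s]. /odizeramfegouhez/ → odizeramfegouhes.

odizeramfegouhes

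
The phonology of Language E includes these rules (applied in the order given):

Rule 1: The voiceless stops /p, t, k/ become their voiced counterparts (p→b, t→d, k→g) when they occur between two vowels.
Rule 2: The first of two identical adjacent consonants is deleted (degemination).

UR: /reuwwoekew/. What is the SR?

Rule 1 (intervocalic voicing): /k/ is a voiceless stop between vowels /e/ and /e/, so it voices to [g]. /reuwwoekew/ → reuwwoegew.
Rule 2 (degemination): /ww/ is a geminate; the first /w/ deletes. /reuwwoegew/ → reuwoegew.

reuwoegew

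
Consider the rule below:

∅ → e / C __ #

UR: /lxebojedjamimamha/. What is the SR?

lxebojedjamimamha

No segment of /lxebojedjamimamha/ meets the structural description of the rule, so the form surfaces unchanged.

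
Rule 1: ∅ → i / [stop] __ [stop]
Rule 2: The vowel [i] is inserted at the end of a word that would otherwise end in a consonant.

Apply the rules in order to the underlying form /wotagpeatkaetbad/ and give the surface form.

Rule 1 (stop-cluster i-epenthesis): /g/ and /p/ form a stop–stop cluster, so [i] is inserted between them. /t/ and /k/ form a stop–stop cluster, so [i] is inserted between them. /t/ and /b/ form a stop–stop cluster, so [i] is inserted between them. /wotagpeatkaetbad/ → wotagipeatikaetibad.
Rule 2 (final i-epenthesis): the form ends in the consonant /d/, so [i] is inserted word-finally. /wotagipeatikaetibad/ → wotagipeatikaetibadi.

wotagipeatikaetibadi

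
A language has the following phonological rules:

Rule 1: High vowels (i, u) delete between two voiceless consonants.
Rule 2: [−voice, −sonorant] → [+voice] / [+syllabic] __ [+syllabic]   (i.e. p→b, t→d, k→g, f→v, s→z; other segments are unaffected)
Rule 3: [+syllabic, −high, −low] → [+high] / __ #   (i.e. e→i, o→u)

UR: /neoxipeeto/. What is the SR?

Rule 1 (high vowel syncope): /i/ is a high vowel flanked by voiceless consonants /x/ and /p/, so it deletes. /neoxipeeto/ → neoxpeeto.
Rule 2 (intervocalic voicing): /t/ is a voiceless obstruent between vowels /e/ and /o/, so it voices to [d]. /neoxpeeto/ → neoxpeedo.
Rule 3 (final vowel raising): /o/ is a mid vowel in word-final position, so it raises to [u]. /neoxpeedo/ → neoxpeedu.

neoxpeedu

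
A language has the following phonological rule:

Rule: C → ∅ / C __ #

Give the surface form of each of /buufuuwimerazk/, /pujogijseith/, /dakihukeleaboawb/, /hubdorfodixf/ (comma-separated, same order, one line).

/buufuuwimerazk/: /k/ is the second consonant of a word-final cluster /zk/, so it deletes. → [buufuuwimeraz].
/pujogijseith/: /h/ is the second consonant of a word-final cluster /th/, so it deletes. → [pujogijseit].
/dakihukeleaboawb/: /b/ is the second consonant of a word-final cluster /wb/, so it deletes. → [dakihukeleaboaw].
/hubdorfodixf/: /f/ is the second consonant of a word-final cluster /xf/, so it deletes. → [hubdorfodix].

buufuuwimeraz, pujogijseit, dakihukeleaboaw, hubdorfodix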